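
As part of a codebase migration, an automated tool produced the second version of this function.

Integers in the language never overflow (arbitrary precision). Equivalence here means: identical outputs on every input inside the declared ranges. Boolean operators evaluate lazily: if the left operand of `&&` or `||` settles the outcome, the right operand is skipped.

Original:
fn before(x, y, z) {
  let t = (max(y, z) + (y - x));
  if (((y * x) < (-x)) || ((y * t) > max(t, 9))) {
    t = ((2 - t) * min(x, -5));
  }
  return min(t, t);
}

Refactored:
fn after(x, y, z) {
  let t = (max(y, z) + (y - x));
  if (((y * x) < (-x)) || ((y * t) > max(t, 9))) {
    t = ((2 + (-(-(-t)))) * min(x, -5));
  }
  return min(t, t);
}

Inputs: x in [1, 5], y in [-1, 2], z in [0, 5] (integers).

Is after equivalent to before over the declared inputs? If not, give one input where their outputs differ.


Equivalent — the differences include arithmetic usage differs, yet no declared input distinguishes the two.
One worked example (x=1, y=1, z=1) — before: t := 1 | (((y * x) < (-x)) || ((y * t) > max(t, 9))): false | result 1; after: t := 1 | (((y * x) < (-x)) || ((y * t) > max(t, 9))): false | result 1; agreement on 1.
Checked all 120 inputs in the declared domain: the outputs agree on every one.
verdict: equivalent


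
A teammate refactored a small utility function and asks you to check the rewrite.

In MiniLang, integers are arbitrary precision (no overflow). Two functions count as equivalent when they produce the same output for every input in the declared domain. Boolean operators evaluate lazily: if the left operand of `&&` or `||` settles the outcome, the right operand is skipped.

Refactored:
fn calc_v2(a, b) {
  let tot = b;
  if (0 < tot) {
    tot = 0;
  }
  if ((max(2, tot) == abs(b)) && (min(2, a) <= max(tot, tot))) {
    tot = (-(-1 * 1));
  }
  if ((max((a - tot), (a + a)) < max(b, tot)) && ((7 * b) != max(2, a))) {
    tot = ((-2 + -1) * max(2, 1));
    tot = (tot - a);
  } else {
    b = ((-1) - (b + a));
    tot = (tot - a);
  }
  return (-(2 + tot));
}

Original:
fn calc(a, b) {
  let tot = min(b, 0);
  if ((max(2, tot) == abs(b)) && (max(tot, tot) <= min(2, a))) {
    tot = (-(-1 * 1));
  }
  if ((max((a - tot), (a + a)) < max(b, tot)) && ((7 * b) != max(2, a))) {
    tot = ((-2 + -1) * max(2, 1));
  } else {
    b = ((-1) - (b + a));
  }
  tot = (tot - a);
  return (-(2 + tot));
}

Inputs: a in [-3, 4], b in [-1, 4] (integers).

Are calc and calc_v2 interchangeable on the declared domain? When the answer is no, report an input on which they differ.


Run the pair on a=1, b=2.
calc: tot becomes 0; next ((max(2, tot) == abs(b)) && (max(tot, tot) <= min(2, a))) evaluates to true; next tot becomes 1; next ((max((a - tot), (a + a)) < max(b, tot)) && ((7 * b) != max(2, a))) evaluates to false; next b becomes -4; next tot becomes 0; next final value -2
calc_v2: tot becomes 2; next (0 < tot) evaluates to true; next tot becomes 0; next ((max(2, tot) == abs(b)) && (min(2, a) <= max(tot, tot))) evaluates to false; next ((max((a - tot), (a + a)) < max(b, tot)) && ((7 * b) != max(2, a))) evaluates to false; next b becomes -4; next tot becomes -1; next final value -1
-2 != -1, so the rewrite changes behavior.
verdict: not equivalent; witness: a=1, b=2


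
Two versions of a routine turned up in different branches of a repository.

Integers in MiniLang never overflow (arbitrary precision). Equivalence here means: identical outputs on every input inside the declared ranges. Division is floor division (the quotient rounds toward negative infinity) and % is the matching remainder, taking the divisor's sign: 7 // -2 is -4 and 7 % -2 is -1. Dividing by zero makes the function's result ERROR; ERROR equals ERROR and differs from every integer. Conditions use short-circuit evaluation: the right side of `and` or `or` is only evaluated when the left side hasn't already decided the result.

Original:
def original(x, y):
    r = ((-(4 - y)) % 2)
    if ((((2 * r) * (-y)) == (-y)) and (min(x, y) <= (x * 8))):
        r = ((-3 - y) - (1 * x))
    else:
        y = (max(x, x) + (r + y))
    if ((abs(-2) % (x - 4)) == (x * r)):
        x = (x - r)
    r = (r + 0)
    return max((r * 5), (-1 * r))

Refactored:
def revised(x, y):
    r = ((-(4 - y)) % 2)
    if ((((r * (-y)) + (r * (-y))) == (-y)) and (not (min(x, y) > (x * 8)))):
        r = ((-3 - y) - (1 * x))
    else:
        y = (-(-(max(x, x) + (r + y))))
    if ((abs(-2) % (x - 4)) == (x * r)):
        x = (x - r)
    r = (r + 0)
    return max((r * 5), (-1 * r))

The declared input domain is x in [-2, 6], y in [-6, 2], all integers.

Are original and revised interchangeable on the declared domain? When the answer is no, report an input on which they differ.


Comparing the listings, the differences include: arithmetic usage differs, and boolean connective usage differs, and constant usage differs, and comparison usage differs.
One worked example (x=3, y=1) — original: r := 1 | ((((2 * r) * (-y)) == (-y)) and (min(x, y) <= (x * 8))): false | y := 5 | ((abs(-2) % (x - 4)) == (x * r)): false | r := 1 | result 5; revised: r := 1 | ((((r * (-y)) + (r * (-y))) == (-y)) and (not (min(x, y) > (x * 8)))): false | y := 5 | ((abs(-2) % (x - 4)) == (x * r)): false | r := 1 | result 5; agreement on 5.
Across all 81 domain points the two functions coincide.
verdict: equivalent


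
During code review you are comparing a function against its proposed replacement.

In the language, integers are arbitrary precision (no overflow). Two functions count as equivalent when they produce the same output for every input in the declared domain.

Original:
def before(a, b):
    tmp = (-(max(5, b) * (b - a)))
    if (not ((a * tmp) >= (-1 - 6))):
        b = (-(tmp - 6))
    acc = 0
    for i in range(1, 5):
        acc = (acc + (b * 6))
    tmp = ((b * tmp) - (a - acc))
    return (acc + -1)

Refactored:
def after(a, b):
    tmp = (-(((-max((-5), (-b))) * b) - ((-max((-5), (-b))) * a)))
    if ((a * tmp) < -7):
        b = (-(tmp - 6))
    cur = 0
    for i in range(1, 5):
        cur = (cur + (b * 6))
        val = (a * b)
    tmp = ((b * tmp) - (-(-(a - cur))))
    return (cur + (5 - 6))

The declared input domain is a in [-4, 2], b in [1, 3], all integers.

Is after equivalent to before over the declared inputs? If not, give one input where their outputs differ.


The rewrite breaks on a=1, b=3, where the results are 383 and 71.
before: tmp becomes -10; next (not ((a * tmp) >= (-1 - 6))) evaluates to true; next b becomes 16; next acc becomes 0; next at i=1:; next acc becomes 96; next at i=2:; next acc becomes 192; next at i=3:; next acc becomes 288; next at i=4:; next acc becomes 384; next tmp becomes 223; next final value 383
after: tmp becomes -6; next ((a * tmp) < -7) evaluates to false; next cur becomes 0; next at i=1:; next cur becomes 18; next val becomes 3; next at i=2:; next cur becomes 36; next val becomes 3; next at i=3:; next cur becomes 54; next val becomes 3; next at i=4:; next cur becomes 72; next val becomes 3; next tmp becomes 53; next final value 71
verdict: not equivalent; witness: a=1, b=3


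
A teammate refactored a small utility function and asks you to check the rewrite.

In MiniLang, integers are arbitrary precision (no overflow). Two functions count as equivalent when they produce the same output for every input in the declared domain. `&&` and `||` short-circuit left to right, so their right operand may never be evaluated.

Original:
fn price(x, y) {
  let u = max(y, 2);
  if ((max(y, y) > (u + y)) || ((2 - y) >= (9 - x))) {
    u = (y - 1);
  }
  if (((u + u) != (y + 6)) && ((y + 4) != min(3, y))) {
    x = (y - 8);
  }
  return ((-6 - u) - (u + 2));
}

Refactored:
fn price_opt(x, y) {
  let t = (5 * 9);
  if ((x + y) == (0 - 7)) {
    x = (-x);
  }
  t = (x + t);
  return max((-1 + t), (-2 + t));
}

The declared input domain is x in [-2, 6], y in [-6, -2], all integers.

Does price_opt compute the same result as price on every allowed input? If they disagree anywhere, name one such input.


These are not equivalent — on x=-2, y=-6 the outputs split (-12 vs 42).
price: u=2, then ((max(y, y) > (u + y)) || ((2 - y) >= (9 - x))) is false, then (((u + u) != (y + 6)) && ((y + 4) != min(3, y))) is true, then x=-14, then returns -12
price_opt: t=45, then ((x + y) == (0 - 7)) is false, then t=43, then returns 42
verdict: not equivalent; witness: x=-2, y=-6


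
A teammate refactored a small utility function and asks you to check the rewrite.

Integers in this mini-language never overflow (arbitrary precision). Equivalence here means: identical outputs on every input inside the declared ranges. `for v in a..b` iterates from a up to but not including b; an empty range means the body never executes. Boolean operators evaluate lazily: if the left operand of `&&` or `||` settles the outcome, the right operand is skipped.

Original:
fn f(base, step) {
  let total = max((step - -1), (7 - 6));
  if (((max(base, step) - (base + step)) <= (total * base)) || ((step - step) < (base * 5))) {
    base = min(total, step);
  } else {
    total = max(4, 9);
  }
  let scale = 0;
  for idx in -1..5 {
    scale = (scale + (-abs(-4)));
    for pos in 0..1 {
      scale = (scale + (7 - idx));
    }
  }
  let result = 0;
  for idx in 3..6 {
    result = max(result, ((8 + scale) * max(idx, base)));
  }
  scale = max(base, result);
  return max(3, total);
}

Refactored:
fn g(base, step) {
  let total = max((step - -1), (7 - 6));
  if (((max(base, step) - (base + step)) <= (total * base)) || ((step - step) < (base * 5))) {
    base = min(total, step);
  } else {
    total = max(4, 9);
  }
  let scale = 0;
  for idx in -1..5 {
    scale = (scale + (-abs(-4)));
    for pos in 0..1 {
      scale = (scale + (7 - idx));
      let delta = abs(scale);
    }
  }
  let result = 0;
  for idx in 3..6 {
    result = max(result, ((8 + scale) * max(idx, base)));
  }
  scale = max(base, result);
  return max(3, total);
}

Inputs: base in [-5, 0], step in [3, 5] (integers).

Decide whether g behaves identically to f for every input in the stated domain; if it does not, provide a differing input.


Behavior is preserved: although min/max/abs usage differs, local variable names differ, statement counts differ, the outputs never diverge.
Tracing base=-5, step=4: f: total becomes 5; next (((max(base, step) - (base + step)) <= (total * base)) || ((step - step) < (base * 5))) evaluates to false; next total becomes 9; next scale becomes 0; next at idx=-1:; next scale becomes -4; next at pos=0:; next scale becomes 4; next at idx=0:; next scale becomes 0; next at pos=0:; next scale becomes 7; next at idx=1:; next scale becomes 3; next at pos=0:; next scale becomes 9; next at idx=2:; next scale becomes 5; next at pos=0:; next scale becomes 10; next at idx=3:; next scale becomes 6; next at pos=0:; next scale becomes 10; next at idx=4:; next scale becomes 6; next at pos=0:; next scale becomes 9; next result becomes 0; next at idx=3:; next result becomes 51; next at idx=4:; next result becomes 68; next at idx=5:; next result becomes 85; next scale becomes 85; next final value 9 | g: total becomes 5; next (((max(base, step) - (base + step)) <= (total * base)) || ((step - step) < (base * 5))) evaluates to false; next total becomes 9; next scale becomes 0; next at idx=-1:; next scale becomes -4; next at pos=0:; next scale becomes 4; next delta becomes 4; next at idx=0:; next scale becomes 0; next at pos=0:; next scale becomes 7; next delta becomes 7; next at idx=1:; next scale becomes 3; next at pos=0:; next scale becomes 9; next delta becomes 9; next at idx=2:; next scale becomes 5; next at pos=0:; next scale becomes 10; next delta becomes 10; next at idx=3:; next scale becomes 6; next at pos=0:; next scale becomes 10; next delta becomes 10; next at idx=4:; next scale becomes 6; next at pos=0:; next scale becomes 9; next delta becomes 9; next result becomes 0; next at idx=3:; next result becomes 51; next at idx=4:; next result becomes 68; next at idx=5:; next result becomes 85; next scale becomes 85; next final value 9 — matching result 9.
Sweeping the whole domain (18 inputs) finds no disagreement.
verdict: equivalent


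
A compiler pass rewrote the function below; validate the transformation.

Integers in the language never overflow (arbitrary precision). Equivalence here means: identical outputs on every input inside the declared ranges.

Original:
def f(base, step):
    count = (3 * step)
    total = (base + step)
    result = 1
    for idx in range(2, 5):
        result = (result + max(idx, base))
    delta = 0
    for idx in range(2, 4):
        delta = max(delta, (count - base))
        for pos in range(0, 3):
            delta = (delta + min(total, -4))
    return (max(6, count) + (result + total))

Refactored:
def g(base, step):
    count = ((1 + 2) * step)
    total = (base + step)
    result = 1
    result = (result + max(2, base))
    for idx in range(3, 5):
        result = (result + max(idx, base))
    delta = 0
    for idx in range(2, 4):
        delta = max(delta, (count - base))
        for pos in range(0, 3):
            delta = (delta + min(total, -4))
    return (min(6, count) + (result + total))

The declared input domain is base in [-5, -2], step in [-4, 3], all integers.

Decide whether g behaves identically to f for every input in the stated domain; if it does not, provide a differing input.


The rewrite breaks on base=-5, step=-4, where the results are 7 and -11.
f: count becomes -12; next total becomes -9; next result becomes 1; next at idx=2:; next result becomes 3; next at idx=3:; next result becomes 6; next at idx=4:; next result becomes 10; next delta becomes 0; next at idx=2:; next delta becomes 0; next at pos=0:; next delta becomes -9; next at pos=1:; next delta becomes -18; next at pos=2:; next delta becomes -27; next at idx=3:; next delta becomes -7; next at pos=0:; next delta becomes -16; next at pos=1:; next delta becomes -25; next at pos=2:; next delta becomes -34; next final value 7
g: count becomes -12; next total becomes -9; next result becomes 1; next result becomes 3; next at idx=3:; next result becomes 6; next at idx=4:; next result becomes 10; next delta becomes 0; next at idx=2:; next delta becomes 0; next at pos=0:; next delta becomes -9; next at pos=1:; next delta becomes -18; next at pos=2:; next delta becomes -27; next at idx=3:; next delta becomes -7; next at pos=0:; next delta becomes -16; next at pos=1:; next delta becomes -25; next at pos=2:; next delta becomes -34; next final value -11
verdict: not equivalent; witness: base=-5, step=-4


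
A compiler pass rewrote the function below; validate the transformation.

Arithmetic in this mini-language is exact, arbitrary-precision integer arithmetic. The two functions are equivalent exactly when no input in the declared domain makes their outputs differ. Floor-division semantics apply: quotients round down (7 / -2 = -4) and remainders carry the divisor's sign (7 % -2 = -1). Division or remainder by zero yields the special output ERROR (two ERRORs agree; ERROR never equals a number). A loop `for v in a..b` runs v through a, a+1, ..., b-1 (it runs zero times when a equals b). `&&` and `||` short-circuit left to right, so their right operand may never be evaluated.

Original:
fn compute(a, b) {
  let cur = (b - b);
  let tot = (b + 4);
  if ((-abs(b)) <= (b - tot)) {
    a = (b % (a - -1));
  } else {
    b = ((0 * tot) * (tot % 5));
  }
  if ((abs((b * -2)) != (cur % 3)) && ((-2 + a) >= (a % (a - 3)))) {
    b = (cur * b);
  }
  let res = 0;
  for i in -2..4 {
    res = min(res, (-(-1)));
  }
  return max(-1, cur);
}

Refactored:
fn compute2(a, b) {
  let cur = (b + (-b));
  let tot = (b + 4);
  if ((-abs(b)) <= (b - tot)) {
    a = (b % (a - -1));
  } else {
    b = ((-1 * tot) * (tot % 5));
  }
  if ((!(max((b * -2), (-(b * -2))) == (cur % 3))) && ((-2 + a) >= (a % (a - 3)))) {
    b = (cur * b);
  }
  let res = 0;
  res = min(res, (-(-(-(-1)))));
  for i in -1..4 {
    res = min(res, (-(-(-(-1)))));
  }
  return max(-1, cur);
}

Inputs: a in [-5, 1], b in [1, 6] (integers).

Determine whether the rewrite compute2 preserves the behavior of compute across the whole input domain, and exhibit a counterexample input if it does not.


Equivalent. Although `0` became `-1`, no input in the stated domain can expose it.
Sweeping the whole domain (42 inputs) finds no disagreement.
Tracing a=-5, b=5: compute: cur=0, then tot=9, then ((-abs(b)) <= (b - tot)) is true, then a=-3, then ((abs((b * -2)) != (cur % 3)) && ((-2 + a) >= (a % (a - 3)))) is false, then res=0, then (i=-2), then res=0, then (i=-1), then res=0, then (i=0), then res=0, then (i=1), then res=0, then (i=2), then res=0, then (i=3), then res=0, then returns 0 | compute2: cur=0, then tot=9, then ((-abs(b)) <= (b - tot)) is true, then a=-3, then ((!(max((b * -2), (-(b * -2))) == (cur % 3))) && ((-2 + a) >= (a % (a - 3)))) is false, then res=0, then res=0, then (i=-1), then res=0, then (i=0), then res=0, then (i=1), then res=0, then (i=2), then res=0, then (i=3), then res=0, then returns 0 — matching result 0.
verdict: equivalent


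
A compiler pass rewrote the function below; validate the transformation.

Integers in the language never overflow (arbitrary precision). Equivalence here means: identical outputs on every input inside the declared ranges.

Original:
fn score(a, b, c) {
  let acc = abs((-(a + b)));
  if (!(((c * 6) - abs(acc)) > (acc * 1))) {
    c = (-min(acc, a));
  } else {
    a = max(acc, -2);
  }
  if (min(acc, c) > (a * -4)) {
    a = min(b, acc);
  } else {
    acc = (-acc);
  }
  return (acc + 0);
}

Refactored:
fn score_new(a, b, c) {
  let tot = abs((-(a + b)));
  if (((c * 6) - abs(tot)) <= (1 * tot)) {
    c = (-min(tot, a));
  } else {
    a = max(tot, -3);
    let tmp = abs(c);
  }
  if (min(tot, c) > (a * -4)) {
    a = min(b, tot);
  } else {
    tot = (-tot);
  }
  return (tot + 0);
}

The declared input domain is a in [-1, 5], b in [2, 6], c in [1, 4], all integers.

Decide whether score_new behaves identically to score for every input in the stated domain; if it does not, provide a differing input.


Equivalent. Although `-2` became `-3`, no input in the stated domain can expose it.
Sweeping the whole domain (140 inputs) finds no disagreement.
One worked example (a=1, b=2, c=2) — score: acc becomes 3; next (!(((c * 6) - abs(acc)) > (acc * 1))) evaluates to false; next a becomes 3; next (min(acc, c) > (a * -4)) evaluates to true; next a becomes 2; next final value 3; score_new: tot becomes 3; next (((c * 6) - abs(tot)) <= (1 * tot)) evaluates to false; next a becomes 3; next tmp becomes 2; next (min(tot, c) > (a * -4)) evaluates to true; next a becomes 2; next final value 3; agreement on 3.
verdict: equivalent


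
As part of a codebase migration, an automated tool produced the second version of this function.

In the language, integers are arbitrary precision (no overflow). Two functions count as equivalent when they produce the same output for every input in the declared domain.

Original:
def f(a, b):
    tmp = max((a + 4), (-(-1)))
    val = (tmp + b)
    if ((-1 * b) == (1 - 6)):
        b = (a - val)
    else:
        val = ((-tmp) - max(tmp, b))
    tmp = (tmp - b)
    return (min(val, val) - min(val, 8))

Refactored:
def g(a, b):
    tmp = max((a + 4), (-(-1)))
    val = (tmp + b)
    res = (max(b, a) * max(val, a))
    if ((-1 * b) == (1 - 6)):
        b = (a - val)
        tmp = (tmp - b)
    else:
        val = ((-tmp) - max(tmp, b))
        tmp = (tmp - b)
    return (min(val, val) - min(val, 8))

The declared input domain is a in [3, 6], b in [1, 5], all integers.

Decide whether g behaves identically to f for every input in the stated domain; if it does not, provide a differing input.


The two are interchangeable: local variable names differ, statement counts differ, arithmetic usage differs, min/max/abs usage differs, and every declared input agrees.
Tracing a=3, b=2: f: tmp := 7 | val := 9 | ((-1 * b) == (1 - 6)): false | val := -14 | tmp := 5 | result 0 | g: tmp := 7 | val := 9 | res := 27 | ((-1 * b) == (1 - 6)): false | val := -14 | tmp := 5 | result 0 — matching result 0.
Across all 20 domain points the two functions coincide.
verdict: equivalent


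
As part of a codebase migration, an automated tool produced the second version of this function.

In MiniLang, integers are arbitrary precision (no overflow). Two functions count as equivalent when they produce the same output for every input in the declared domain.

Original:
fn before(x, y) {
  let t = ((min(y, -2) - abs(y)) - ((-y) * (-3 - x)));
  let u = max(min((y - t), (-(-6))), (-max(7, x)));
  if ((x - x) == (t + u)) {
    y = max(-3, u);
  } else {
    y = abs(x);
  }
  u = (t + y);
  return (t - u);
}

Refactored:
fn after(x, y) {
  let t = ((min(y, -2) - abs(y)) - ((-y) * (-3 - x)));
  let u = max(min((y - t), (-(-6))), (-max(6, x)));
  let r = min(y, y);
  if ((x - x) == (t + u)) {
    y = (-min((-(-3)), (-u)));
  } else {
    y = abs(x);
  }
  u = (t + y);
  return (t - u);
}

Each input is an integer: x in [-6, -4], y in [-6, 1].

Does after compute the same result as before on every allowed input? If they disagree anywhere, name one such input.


Equivalent. The suspicious edit (`7` became `6`) never changes the result for any input inside the declared domain.
Sweeping the whole domain (24 inputs) finds no disagreement.
One worked example (x=-5, y=-4) — before: t = -16; u = 6; ((x - x) == (t + u)) -> false; y = 5; u = -11; return -5; after: t = -16; u = 6; r = -4; ((x - x) == (t + u)) -> false; y = 5; u = -11; return -5; agreement on -5.
verdict: equivalent


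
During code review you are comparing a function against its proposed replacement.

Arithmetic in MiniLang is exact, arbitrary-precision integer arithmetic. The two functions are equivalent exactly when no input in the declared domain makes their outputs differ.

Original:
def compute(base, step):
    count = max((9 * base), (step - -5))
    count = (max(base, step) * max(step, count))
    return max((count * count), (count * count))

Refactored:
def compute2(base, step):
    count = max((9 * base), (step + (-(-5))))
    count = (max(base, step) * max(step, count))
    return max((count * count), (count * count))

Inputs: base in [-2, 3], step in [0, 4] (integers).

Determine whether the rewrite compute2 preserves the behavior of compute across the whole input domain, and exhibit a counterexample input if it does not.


The two versions differ — the changes include arithmetic usage differs.
One worked example (base=2, step=4) — compute: count := 18 | count := 72 | result 5184; compute2: count := 18 | count := 72 | result 5184; agreement on 5184.
Across all 30 domain points the two functions coincide.
verdict: equivalent


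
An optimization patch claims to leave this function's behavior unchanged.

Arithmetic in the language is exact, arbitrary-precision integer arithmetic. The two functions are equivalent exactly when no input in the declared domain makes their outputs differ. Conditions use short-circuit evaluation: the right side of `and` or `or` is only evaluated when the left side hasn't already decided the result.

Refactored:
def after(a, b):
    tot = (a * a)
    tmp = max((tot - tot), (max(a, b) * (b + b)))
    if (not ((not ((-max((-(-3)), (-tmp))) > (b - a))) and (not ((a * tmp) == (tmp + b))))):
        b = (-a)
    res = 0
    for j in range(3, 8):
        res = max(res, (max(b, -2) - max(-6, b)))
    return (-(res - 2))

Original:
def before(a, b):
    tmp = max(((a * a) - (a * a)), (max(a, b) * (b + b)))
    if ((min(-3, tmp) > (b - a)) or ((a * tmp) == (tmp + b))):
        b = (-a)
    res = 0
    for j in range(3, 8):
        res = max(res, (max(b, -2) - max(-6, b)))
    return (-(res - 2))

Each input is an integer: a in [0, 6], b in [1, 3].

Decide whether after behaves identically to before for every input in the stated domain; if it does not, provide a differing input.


The two versions differ — the changes include statement counts differ, local variable names differ, arithmetic usage differs, min/max/abs usage differs, boolean connective usage differs.
Tracing a=0, b=1: before: tmp = 2; ((min(-3, tmp) > (b - a)) or ((a * tmp) == (tmp + b))) -> false; res = 0; [j=3]; res = 0; [j=4]; res = 0; [j=5]; res = 0; [j=6]; res = 0; [j=7]; res = 0; return 2 | after: tot = 0; tmp = 2; (not ((not ((-max((-(-3)), (-tmp))) > (b - a))) and (not ((a * tmp) == (tmp + b))))) -> false; res = 0; [j=3]; res = 0; [j=4]; res = 0; [j=5]; res = 0; [j=6]; res = 0; [j=7]; res = 0; return 2 — matching result 2.
Checked all 21 inputs in the declared domain: the outputs agree on every one.
verdict: equivalent


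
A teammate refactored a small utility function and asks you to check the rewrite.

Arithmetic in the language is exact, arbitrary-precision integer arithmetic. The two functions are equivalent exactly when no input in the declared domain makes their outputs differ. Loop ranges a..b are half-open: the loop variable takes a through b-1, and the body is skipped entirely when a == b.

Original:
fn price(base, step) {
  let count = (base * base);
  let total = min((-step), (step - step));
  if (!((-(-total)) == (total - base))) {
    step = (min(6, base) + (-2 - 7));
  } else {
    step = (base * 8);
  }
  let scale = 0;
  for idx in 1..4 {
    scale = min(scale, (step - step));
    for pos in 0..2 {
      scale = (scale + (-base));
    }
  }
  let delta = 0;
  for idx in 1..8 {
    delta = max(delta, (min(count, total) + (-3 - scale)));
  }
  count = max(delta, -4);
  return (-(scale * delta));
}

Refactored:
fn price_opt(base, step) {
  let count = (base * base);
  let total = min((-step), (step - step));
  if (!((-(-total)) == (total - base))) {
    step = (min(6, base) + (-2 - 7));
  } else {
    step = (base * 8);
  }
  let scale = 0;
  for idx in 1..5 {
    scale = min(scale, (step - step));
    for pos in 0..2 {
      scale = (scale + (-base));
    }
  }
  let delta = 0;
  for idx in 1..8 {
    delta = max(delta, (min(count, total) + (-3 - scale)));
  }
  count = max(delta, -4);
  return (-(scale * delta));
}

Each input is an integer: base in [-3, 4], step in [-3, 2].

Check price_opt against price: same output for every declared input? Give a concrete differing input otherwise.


Try base=1, step=-3.
price: count becomes 1; next total becomes 0; next (!((-(-total)) == (total - base))) evaluates to true; next step becomes -8; next scale becomes 0; next at idx=1:; next scale becomes 0; next at pos=0:; next scale becomes -1; next at pos=1:; next scale becomes -2; next at idx=2:; next scale becomes -2; next at pos=0:; next scale becomes -3; next at pos=1:; next scale becomes -4; next at idx=3:; next scale becomes -4; next at pos=0:; next scale becomes -5; next at pos=1:; next scale becomes -6; next delta becomes 0; next at idx=1:; next delta becomes 3; next at idx=2:; next delta becomes 3; next at idx=3:; next delta becomes 3; next at idx=4:; next delta becomes 3; next at idx=5:; next delta becomes 3; next at idx=6:; next delta becomes 3; next at idx=7:; next delta becomes 3; next count becomes 3; next final value 18
price_opt: count becomes 1; next total becomes 0; next (!((-(-total)) == (total - base))) evaluates to true; next step becomes -8; next scale becomes 0; next at idx=1:; next scale becomes 0; next at pos=0:; next scale becomes -1; next at pos=1:; next scale becomes -2; next at idx=2:; next scale becomes -2; next at pos=0:; next scale becomes -3; next at pos=1:; next scale becomes -4; next at idx=3:; next scale becomes -4; next at pos=0:; next scale becomes -5; next at pos=1:; next scale becomes -6; next at idx=4:; next scale becomes -6; next at pos=0:; next scale becomes -7; next at pos=1:; next scale becomes -8; next delta becomes 0; next at idx=1:; next delta becomes 5; next at idx=2:; next delta becomes 5; next at idx=3:; next delta becomes 5; next at idx=4:; next delta becomes 5; next at idx=5:; next delta becomes 5; next at idx=6:; next delta becomes 5; next at idx=7:; next delta becomes 5; next count becomes 5; next final value 40
18 != 40, so the rewrite changes behavior.
verdict: not equivalent; witness: base=1, step=-3


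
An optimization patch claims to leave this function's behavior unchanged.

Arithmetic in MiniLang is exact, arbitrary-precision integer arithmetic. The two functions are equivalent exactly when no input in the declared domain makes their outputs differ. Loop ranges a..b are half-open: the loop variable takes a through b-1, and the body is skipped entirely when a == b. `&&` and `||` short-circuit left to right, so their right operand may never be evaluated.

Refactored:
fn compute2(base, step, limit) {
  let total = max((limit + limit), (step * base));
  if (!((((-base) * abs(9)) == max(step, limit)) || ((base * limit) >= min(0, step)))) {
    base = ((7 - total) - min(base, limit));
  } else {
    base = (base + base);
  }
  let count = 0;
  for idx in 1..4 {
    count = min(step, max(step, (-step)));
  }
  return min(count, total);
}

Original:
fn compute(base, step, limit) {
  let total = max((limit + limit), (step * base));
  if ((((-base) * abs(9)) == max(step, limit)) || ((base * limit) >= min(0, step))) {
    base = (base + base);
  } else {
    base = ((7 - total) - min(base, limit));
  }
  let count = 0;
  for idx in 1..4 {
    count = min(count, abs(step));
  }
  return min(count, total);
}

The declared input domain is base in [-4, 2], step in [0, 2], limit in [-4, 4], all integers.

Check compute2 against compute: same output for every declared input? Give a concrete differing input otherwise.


Input base=-4, step=1, limit=1: 0 from compute versus 1 from compute2.
verdict: not equivalent; witness: base=-4, step=1, limit=1


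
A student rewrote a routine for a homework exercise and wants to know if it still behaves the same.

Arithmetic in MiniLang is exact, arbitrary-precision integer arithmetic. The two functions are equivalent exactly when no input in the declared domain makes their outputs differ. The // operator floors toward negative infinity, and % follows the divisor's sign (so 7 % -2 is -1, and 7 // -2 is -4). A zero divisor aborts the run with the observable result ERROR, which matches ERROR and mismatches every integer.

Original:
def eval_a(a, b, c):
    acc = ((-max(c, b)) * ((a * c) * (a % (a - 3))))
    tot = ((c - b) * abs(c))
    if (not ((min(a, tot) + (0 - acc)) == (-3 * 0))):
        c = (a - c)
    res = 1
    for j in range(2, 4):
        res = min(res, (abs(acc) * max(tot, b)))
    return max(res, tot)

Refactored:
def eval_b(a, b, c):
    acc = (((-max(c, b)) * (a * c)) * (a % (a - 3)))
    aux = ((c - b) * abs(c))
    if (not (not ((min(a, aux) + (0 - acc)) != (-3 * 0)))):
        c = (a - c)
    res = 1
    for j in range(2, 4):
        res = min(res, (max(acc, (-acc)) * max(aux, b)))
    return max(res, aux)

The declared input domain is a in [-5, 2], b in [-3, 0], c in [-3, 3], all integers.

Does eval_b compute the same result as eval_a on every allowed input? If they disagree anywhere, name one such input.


The two are interchangeable: local variable names differ; and min/max/abs usage differs; and boolean connective usage differs; and comparison usage differs, and every declared input agrees.
As a probe, take a=2, b=-3, c=3: eval_a runs acc = 0; tot = 18; (not ((min(a, tot) + (0 - acc)) == (-3 * 0))) -> true; c = -1; res = 1; [j=2]; res = 0; [j=3]; res = 0; return 18; eval_b runs acc = 0; aux = 18; (not (not ((min(a, aux) + (0 - acc)) != (-3 * 0)))) -> true; c = -1; res = 1; [j=2]; res = 0; [j=3]; res = 0; return 18; both end at 18.
Checked all 224 inputs in the declared domain: the outputs agree on every one.
verdict: equivalent


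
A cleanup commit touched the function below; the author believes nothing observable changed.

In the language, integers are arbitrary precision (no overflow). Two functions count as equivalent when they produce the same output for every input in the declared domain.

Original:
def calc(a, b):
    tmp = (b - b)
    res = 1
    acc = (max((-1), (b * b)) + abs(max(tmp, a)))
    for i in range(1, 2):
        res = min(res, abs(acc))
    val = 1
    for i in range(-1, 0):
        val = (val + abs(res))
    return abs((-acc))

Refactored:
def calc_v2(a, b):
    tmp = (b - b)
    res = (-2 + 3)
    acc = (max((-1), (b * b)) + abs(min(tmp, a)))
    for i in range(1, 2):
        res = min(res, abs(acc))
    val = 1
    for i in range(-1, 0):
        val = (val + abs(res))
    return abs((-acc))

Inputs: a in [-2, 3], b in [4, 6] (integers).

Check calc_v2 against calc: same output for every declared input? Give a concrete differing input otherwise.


The rewrite breaks on a=-2, b=4, where the results are 16 and 18.
calc: tmp=0, then res=1, then acc=16, then (i=1), then res=1, then val=1, then (i=-1), then val=2, then returns 16
calc_v2: tmp=0, then res=1, then acc=18, then (i=1), then res=1, then val=1, then (i=-1), then val=2, then returns 18
verdict: not equivalent; witness: a=-2, b=4


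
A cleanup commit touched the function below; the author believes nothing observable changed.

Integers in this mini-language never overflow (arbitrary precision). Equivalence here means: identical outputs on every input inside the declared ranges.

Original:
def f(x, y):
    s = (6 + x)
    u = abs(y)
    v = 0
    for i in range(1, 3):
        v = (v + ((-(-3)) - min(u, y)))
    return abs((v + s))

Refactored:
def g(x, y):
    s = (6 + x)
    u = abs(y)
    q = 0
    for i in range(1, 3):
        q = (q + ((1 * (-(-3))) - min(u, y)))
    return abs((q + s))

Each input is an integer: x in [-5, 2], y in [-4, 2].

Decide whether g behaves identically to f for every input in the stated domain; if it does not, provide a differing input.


Reading the diff, among the changes: constant usage differs; and local variable names differ; and arithmetic usage differs.
Tracing x=-1, y=-3: f: s := 5 | u := 3 | v := 0 | iter i=1: | v := 6 | iter i=2: | v := 12 | result 17 | g: s := 5 | u := 3 | q := 0 | iter i=1: | q := 6 | iter i=2: | q := 12 | result 17 — matching result 17.
An exhaustive pass over the 56 declared inputs shows identical outputs.
verdict: equivalent


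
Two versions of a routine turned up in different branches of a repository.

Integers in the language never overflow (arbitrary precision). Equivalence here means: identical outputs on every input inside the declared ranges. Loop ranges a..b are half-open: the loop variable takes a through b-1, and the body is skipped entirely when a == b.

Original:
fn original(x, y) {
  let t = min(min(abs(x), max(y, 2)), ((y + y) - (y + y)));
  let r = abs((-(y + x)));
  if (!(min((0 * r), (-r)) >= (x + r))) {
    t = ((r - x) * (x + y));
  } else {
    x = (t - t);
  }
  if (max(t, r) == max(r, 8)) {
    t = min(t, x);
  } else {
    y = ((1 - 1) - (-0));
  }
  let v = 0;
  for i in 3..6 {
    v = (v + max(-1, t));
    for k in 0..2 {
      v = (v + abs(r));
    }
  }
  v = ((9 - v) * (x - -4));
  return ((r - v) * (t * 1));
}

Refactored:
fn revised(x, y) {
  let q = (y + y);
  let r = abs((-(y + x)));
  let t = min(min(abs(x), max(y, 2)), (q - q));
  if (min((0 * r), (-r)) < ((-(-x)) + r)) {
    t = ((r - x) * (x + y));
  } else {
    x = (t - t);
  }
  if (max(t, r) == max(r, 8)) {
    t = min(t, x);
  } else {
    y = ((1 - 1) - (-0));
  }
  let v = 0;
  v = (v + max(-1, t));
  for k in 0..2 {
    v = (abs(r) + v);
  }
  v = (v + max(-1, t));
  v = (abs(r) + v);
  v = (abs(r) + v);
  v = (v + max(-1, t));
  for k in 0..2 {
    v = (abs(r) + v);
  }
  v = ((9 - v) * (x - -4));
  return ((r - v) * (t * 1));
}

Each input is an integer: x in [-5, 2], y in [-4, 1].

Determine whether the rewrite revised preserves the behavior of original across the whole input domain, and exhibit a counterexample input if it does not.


Side by side, the visible changes include: loop structure differs; local variable names differ; min/max/abs usage differs; constant usage differs; statement counts differ; arithmetic usage differs; comparison usage differs; boolean connective usage differs.
One worked example (x=-2, y=-4) — original: t := 0 | r := 6 | (!(min((0 * r), (-r)) >= (x + r))): true | t := -48 | (max(t, r) == max(r, 8)): false | y := 0 | v := 0 | iter i=3: | v := -1 | iter k=0: | v := 5 | iter k=1: | v := 11 | iter i=4: | v := 10 | iter k=0: | v := 16 | iter k=1: | v := 22 | iter i=5: | v := 21 | iter k=0: | v := 27 | iter k=1: | v := 33 | v := -48 | result -2592; revised: q := -8 | r := 6 | t := 0 | (min((0 * r), (-r)) < ((-(-x)) + r)): true | t := -48 | (max(t, r) == max(r, 8)): false | y := 0 | v := 0 | v := -1 | iter k=0: | v := 5 | iter k=1: | v := 11 | v := 10 | v := 16 | v := 22 | v := 21 | iter k=0: | v := 27 | iter k=1: | v := 33 | v := -48 | result -2592; agreement on -2592.
Checked all 48 inputs in the declared domain: the outputs agree on every one.
verdict: equivalent


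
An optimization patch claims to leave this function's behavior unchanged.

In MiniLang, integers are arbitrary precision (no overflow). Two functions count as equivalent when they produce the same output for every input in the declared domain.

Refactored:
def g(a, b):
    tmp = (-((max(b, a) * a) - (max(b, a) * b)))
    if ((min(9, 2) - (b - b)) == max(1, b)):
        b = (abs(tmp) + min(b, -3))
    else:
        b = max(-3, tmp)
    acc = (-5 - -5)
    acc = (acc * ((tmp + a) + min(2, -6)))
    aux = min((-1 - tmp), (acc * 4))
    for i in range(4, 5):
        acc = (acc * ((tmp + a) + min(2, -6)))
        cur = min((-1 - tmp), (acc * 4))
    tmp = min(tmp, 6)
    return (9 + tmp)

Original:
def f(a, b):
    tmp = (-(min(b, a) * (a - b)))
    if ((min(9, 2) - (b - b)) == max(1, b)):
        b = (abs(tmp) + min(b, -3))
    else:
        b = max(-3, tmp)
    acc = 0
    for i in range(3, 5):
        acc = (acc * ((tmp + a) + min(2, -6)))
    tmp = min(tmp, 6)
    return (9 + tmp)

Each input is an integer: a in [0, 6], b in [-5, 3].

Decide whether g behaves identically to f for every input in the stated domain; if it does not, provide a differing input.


Evaluate both at a=0, b=-5.
f: tmp becomes 25; next ((min(9, 2) - (b - b)) == max(1, b)) evaluates to false; next b becomes 25; next acc becomes 0; next at i=3:; next acc becomes 0; next at i=4:; next acc becomes 0; next tmp becomes 6; next final value 15
g: tmp becomes 0; next ((min(9, 2) - (b - b)) == max(1, b)) evaluates to false; next b becomes 0; next acc becomes 0; next acc becomes 0; next aux becomes -1; next at i=4:; next acc becomes 0; next cur becomes -1; next tmp becomes 0; next final value 9
15 vs 9 — the two versions disagree here.
verdict: not equivalent; witness: a=0, b=-5


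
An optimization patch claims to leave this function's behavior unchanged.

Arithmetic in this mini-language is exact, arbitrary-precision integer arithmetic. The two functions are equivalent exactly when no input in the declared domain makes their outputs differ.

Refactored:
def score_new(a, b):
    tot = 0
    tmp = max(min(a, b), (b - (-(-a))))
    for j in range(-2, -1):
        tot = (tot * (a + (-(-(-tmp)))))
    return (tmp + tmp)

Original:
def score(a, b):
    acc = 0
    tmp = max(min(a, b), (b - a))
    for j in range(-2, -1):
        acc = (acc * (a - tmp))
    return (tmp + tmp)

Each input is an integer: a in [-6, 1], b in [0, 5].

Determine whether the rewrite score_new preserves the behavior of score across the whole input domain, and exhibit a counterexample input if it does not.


Equivalent — the differences include local variable names differ, plus arithmetic usage differs, yet no declared input distinguishes the two.
Spot check at a=-1, b=1 — score: acc=0, then tmp=2, then (j=-2), then acc=0, then returns 4. score_new: tot=0, then tmp=2, then (j=-2), then tot=0, then returns 4. Both give 4.
An exhaustive pass over the 48 declared inputs shows identical outputs.
verdict: equivalent


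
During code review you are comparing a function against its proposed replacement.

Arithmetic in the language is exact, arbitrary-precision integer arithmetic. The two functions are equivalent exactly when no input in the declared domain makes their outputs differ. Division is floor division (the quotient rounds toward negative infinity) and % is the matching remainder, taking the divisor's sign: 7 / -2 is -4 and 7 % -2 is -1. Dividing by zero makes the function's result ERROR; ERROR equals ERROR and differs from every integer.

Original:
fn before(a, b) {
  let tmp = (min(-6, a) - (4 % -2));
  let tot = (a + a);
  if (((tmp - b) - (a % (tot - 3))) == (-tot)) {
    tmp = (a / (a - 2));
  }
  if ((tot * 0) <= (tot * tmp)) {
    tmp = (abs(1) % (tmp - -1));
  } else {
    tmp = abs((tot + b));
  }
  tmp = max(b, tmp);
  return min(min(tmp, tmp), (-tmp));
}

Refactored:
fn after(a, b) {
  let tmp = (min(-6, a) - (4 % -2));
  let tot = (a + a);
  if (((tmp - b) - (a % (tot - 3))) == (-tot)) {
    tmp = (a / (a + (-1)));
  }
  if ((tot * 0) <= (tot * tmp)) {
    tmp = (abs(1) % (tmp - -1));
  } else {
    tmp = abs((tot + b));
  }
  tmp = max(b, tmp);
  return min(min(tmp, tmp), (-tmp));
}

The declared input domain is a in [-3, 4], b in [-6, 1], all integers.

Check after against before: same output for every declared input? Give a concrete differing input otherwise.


On input a=1, b=-4, before returns -2 while after returns ERROR.
verdict: not equivalent; witness: a=1, b=-4
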